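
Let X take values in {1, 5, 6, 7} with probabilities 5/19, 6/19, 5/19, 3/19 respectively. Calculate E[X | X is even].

6

P(X is even) = 5/19.
Σ over the event: 6·5/19 = 30/19.
E[X | X is even] = (30/19) / (5/19) = 6.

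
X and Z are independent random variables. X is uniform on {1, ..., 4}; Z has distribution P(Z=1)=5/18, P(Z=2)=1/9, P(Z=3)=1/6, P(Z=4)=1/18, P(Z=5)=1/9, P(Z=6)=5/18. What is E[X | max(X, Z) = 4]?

P(max(X, Z) = 4) = 7/36.
Summing X·P(x,y) over outcomes with max(X, Z) = 4 gives 25/36.
E[X | max(X, Z) = 4] = (25/36) / (7/36) = 25/7.

25/7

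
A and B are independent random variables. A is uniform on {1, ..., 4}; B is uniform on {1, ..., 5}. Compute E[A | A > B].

10/3

P(A > B) = 3/10.
Summing A·P(x,y) over outcomes with A > B gives 1.
E[A | A > B] = (1) / (3/10) = 10/3.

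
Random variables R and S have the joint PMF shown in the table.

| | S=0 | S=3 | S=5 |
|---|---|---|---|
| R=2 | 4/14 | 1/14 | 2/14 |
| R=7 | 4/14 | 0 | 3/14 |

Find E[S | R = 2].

P(R = 2) = 1/2.
Σ S·P over the event = 0·(4/14) + 3·(1/14) + 5·(2/14) = 13/14.
E[S | R = 2] = (13/14) / (1/2) = 13/7.

13/7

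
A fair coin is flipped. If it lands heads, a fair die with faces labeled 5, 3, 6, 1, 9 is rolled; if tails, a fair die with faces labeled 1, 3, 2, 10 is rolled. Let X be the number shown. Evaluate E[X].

22/5

E[X | heads] = (5+3+6+1+9)/5 = 24/5.
E[X | tails] = (1+3+2+10)/4 = 4.
By the law of total expectation,
E[X] = (1/2)·(24/5) + (1/2)·(4) = 22/5.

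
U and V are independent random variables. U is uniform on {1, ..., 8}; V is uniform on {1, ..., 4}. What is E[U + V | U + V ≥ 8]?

P(U + V ≥ 8) = 7/16.
Summing (U+V)·P(x,y) over outcomes with U + V ≥ 8 gives 33/8.
E[U + V | U + V ≥ 8] = (33/8) / (7/16) = 66/7.

66/7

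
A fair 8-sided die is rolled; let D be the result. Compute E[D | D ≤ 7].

4

Given D ≤ 7, D is equally likely to be any of {1, 2, 3, 4, 5, 6, 7}.
E[D | D ≤ 7] = (1 + 2 + 3 + 4 + 5 + 6 + 7) / 7 = 4.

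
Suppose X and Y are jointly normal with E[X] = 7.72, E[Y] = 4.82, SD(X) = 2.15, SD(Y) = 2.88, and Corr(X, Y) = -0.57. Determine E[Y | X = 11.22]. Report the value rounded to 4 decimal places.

2.1476

For a bivariate normal, E[Y | X=x] = μ_Y + ρ·(σ_Y/σ_X)·(x − μ_X).
E[Y | X=11.22] = 4.82 + (-0.57)·(2.88/2.15)·(11.22 − (7.72)) = 4.82 + (-0.76353)·(3.5) = 2.1476.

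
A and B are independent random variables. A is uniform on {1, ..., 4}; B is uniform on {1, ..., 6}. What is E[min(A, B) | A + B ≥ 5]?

P(A + B ≥ 5) = 3/4.
Summing min(A,B)·P(x,y) over outcomes with A + B ≥ 5 gives 43/24.
E[min(A, B) | A + B ≥ 5] = (43/24) / (3/4) = 43/18.

43/18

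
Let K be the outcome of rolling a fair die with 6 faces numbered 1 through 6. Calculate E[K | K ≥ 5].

Given K ≥ 5, K is equally likely to be any of {5, 6}.
E[K | K ≥ 5] = (5 + 6) / 2 = 11/2.

11/2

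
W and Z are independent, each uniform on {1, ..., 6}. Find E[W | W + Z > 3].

P(W + Z > 3) = 11/12.
Summing W·P(x,y) over outcomes with W + Z > 3 gives 61/18.
E[W | W + Z > 3] = (61/18) / (11/12) = 122/33.

122/33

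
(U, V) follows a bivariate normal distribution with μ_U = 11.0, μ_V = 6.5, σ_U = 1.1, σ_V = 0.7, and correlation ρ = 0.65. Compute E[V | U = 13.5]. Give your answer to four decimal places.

The regression of V on U has slope ρ·σ_V/σ_U and passes through (μ_U, μ_V).
E[V | U=13.5] = 6.5 + (0.65)·(0.7/1.1)·(13.5 − (11.0)) = 6.5 + (0.41364)·(2.5) = 7.5341.

7.5341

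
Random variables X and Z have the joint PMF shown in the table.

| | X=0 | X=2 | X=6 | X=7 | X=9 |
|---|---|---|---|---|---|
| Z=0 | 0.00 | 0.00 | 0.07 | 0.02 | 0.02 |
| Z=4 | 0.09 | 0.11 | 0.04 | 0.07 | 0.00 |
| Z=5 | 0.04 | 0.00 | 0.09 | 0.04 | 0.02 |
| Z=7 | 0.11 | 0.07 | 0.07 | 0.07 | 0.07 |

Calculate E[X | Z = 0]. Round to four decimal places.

6.7273

P(Z = 0) = 0.11.
Σ X·P over the event = 6·(0.07) + 7·(0.02) + 9·(0.02) = 0.74.
E[X | Z = 0] = (0.74) / (0.11) = 6.7273.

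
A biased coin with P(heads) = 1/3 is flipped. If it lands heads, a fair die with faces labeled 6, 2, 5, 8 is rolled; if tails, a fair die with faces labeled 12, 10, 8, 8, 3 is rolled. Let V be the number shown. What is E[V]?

433/60

E[V | heads] = (6+2+5+8)/4 = 21/4.
E[V | tails] = (12+10+8+8+3)/5 = 41/5.
By the law of total expectation,
E[V] = (1/3)·(21/4) + (2/3)·(41/5) = 433/60.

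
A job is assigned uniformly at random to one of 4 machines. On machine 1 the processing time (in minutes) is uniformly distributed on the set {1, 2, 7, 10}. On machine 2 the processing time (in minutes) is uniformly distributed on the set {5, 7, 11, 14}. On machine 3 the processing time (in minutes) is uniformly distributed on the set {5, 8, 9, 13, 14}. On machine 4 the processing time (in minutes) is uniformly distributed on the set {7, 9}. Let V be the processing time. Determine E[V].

E[V | machine 1] = (1+2+7+10)/4 = 5.
E[V | machine 2] = (5+7+11+14)/4 = 37/4.
E[V | machine 3] = (5+8+9+13+14)/5 = 49/5.
E[V | machine 4] = (7+9)/2 = 8.
E[V] = (1/4)·(5) + (1/4)·(37/4) + (1/4)·(49/5) + (1/4)·(8) = 641/80.

641/80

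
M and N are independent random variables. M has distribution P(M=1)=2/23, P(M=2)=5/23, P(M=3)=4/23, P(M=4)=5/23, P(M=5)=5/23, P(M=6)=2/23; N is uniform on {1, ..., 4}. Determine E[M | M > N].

P(M > N) = 14/23.
Summing M·P(x,y) over outcomes with M > N gives 121/46.
E[M | M > N] = (121/46) / (14/23) = 121/28.

121/28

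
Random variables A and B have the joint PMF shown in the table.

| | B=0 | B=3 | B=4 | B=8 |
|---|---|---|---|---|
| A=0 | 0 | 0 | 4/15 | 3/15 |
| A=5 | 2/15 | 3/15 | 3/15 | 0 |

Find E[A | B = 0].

P(B = 0) = 2/15.
Σ A·P over the event = 5·(2/15) = 2/3.
E[A | B = 0] = (2/3) / (2/15) = 5.

5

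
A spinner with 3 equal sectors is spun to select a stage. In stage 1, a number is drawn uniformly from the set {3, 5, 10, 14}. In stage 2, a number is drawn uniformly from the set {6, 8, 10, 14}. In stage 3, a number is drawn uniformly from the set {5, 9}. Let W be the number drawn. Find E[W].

E[W | stage 1] = (3+5+10+14)/4 = 8.
E[W | stage 2] = (6+8+10+14)/4 = 19/2.
E[W | stage 3] = (5+9)/2 = 7.
E[W] = (1/3)·(8) + (1/3)·(19/2) + (1/3)·(7) = 49/6.

49/6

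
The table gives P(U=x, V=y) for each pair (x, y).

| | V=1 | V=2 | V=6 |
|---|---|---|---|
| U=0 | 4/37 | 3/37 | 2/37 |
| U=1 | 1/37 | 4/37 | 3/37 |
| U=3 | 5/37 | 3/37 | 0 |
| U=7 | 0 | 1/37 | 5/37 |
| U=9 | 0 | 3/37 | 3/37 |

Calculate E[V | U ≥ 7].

P(U ≥ 7) = 12/37.
Σ V·P over the event = 2·(1/37) + 6·(5/37) + 2·(3/37) + 6·(3/37) = 56/37.
E[V | U ≥ 7] = (56/37) / (12/37) = 14/3.

14/3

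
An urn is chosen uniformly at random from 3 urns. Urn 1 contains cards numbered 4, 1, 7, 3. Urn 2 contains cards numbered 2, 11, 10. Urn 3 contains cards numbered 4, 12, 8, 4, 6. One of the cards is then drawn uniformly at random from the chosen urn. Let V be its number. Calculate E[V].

E[V | urn 1] = (4+1+7+3)/4 = 15/4.
E[V | urn 2] = (2+11+10)/3 = 23/3.
E[V | urn 3] = (4+12+8+4+6)/5 = 34/5.
E[V] = (1/3)·(15/4) + (1/3)·(23/3) + (1/3)·(34/5) = 1093/180.

1093/180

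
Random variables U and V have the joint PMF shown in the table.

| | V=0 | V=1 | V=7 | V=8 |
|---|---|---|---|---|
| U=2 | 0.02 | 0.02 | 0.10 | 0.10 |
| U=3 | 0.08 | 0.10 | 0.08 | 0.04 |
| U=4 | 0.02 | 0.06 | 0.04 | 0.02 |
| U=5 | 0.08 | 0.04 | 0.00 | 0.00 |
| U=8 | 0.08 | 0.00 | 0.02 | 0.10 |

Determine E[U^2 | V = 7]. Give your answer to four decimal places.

12.6667

P(V = 7) = 0.24.
Summing U^2·P(U=x,V=y) over the conditioning event gives 3.04.
E[U^2 | V = 7] = (3.04) / (0.24) = 12.6667.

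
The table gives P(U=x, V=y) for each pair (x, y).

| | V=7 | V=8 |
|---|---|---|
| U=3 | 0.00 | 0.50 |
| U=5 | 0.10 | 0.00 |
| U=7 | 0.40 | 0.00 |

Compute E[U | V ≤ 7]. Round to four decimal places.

P(V ≤ 7) = 0.50.
Σ U·P over the event = 5·(0.10) + 7·(0.40) = 3.30.
E[U | V ≤ 7] = (3.30) / (0.50) = 6.6000.

6.6000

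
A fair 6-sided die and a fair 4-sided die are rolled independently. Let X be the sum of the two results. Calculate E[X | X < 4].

P(X < 4) = 1/8.
Σ over the event: 2·1/24 + 3·1/12 = 1/3.
E[X | X < 4] = (1/3) / (1/8) = 8/3.

8/3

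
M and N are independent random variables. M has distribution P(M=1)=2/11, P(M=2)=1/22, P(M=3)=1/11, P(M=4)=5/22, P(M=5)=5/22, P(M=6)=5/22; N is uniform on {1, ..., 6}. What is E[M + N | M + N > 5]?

873/104

P(M + N > 5) = 26/33.
Summing (M+N)·P(x,y) over outcomes with M + N > 5 gives 291/44.
E[M + N | M + N > 5] = (291/44) / (26/33) = 873/104.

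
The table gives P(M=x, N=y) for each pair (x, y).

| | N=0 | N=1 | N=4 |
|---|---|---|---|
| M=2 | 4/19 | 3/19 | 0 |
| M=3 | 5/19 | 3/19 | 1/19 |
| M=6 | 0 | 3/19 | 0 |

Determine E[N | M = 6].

P(M = 6) = 3/19.
Σ N·P over the event = 1·(3/19) = 3/19.
E[N | M = 6] = (3/19) / (3/19) = 1.

1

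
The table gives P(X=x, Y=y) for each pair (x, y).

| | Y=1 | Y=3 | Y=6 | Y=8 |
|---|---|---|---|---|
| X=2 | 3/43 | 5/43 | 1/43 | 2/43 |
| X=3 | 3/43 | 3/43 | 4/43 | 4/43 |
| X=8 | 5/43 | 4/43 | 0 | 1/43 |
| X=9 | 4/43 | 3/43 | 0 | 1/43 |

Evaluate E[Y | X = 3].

34/7

P(X = 3) = 14/43.
Σ Y·P over the event = 1·(3/43) + 3·(3/43) + 6·(4/43) + 8·(4/43) = 68/43.
E[Y | X = 3] = (68/43) / (14/43) = 34/7.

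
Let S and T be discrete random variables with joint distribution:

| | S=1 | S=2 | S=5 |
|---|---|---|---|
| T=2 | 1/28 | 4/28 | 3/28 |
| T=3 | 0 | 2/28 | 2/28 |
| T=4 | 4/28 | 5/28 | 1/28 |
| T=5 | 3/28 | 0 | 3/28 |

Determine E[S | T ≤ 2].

P(T ≤ 2) = 2/7.
Summing S·P(S=x,T=y) over the conditioning event gives 6/7.
E[S | T ≤ 2] = (6/7) / (2/7) = 3.

3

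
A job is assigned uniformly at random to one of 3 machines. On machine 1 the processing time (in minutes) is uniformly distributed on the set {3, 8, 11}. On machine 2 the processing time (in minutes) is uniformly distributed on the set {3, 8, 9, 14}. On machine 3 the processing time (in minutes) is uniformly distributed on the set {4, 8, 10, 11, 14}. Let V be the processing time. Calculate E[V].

757/90

E[V | machine 1] = (3+8+11)/3 = 22/3.
E[V | machine 2] = (3+8+9+14)/4 = 17/2.
E[V | machine 3] = (4+8+10+11+14)/5 = 47/5.
By the law of total expectation,
E[V] = (1/3)·(22/3) + (1/3)·(17/2) + (1/3)·(47/5) = 757/90.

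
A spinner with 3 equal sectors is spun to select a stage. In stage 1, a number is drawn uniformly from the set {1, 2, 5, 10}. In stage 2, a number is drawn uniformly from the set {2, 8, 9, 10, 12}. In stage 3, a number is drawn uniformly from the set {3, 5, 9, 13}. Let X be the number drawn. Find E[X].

E[X | stage 1] = (1+2+5+10)/4 = 9/2.
E[X | stage 2] = (2+8+9+10+12)/5 = 41/5.
E[X | stage 3] = (3+5+9+13)/4 = 15/2.
By the law of total expectation,
E[X] = (1/3)·(9/2) + (1/3)·(41/5) + (1/3)·(15/2) = 101/15.

101/15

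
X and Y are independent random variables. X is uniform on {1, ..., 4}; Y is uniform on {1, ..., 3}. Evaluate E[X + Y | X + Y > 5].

P(X + Y > 5) = 1/4.
Summing (X+Y)·P(x,y) over outcomes with X + Y > 5 gives 19/12.
E[X + Y | X + Y > 5] = (19/12) / (1/4) = 19/3.

19/3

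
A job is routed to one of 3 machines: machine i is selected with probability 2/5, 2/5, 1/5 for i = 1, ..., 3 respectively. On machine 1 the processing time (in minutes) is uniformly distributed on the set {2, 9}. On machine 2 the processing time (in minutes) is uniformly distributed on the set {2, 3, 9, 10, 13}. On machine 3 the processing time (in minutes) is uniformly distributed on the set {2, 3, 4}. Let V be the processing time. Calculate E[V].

E[V | machine 1] = (2+9)/2 = 11/2.
E[V | machine 2] = (2+3+9+10+13)/5 = 37/5.
E[V | machine 3] = (2+3+4)/3 = 3.
By the law of total expectation,
E[V] = (2/5)·(11/2) + (2/5)·(37/5) + (1/5)·(3) = 144/25.

144/25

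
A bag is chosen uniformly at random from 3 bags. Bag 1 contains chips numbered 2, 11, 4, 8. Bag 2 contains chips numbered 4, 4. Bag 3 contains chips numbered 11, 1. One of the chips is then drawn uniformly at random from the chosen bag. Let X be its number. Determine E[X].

E[X | bag 1] = (2+11+4+8)/4 = 25/4.
E[X | bag 2] = (4+4)/2 = 4.
E[X | bag 3] = (11+1)/2 = 6.
E[X] = (1/3)·(25/4) + (1/3)·(4) + (1/3)·(6) = 65/12.

65/12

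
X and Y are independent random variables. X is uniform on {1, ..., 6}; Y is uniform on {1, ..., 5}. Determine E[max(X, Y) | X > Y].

P(X > Y) = 1/2.
Summing max(X,Y)·P(x,y) over outcomes with X > Y gives 7/3.
E[max(X, Y) | X > Y] = (7/3) / (1/2) = 14/3.

14/3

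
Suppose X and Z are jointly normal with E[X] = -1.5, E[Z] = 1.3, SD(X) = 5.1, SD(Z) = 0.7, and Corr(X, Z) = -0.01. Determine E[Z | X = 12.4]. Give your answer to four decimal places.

1.2809

For a bivariate normal, E[Z | X=x] = μ_Z + ρ·(σ_Z/σ_X)·(x − μ_X).
E[Z | X=12.4] = 1.3 + (-0.01)·(0.7/5.1)·(12.4 − (-1.5)) = 1.3 + (-0.0013725)·(13.9) = 1.2809.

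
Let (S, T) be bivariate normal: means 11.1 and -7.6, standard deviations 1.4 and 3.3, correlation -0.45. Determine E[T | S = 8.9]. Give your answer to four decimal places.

The regression of T on S has slope ρ·σ_T/σ_S and passes through (μ_S, μ_T).
E[T | S=8.9] = -7.6 + (-0.45)·(3.3/1.4)·(8.9 − (11.1)) = -7.6 + (-1.06071)·(-2.2) = -5.2664.

-5.2664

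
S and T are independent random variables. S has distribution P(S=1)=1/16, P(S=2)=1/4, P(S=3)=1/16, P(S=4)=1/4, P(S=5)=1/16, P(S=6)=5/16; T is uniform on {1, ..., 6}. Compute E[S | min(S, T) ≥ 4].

P(min(S, T) ≥ 4) = 5/16.
Summing S·P(x,y) over outcomes with min(S, T) ≥ 4 gives 51/32.
E[S | min(S, T) ≥ 4] = (51/32) / (5/16) = 51/10.

51/10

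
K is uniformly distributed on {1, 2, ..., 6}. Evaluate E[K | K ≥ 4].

Given K ≥ 4, K is equally likely to be any of {4, 5, 6}.
E[K | K ≥ 4] = (4 + 5 + 6) / 3 = 5.

5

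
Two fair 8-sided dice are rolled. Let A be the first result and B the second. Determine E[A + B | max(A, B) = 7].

140/13

P(max(A, B) = 7) = 13/64.
Summing (A+B)·P(x,y) over outcomes with max(A, B) = 7 gives 35/16.
E[A + B | max(A, B) = 7] = (35/16) / (13/64) = 140/13.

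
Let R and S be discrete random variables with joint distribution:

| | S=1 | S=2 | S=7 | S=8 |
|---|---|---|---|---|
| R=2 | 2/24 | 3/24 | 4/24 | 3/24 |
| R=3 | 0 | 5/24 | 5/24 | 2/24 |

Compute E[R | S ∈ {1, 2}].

5/2

P(S ∈ {1, 2}) = 5/12.
Σ R·P over the event = 2·(2/24) + 2·(3/24) + 3·(5/24) = 25/24.
E[R | S ∈ {1, 2}] = (25/24) / (5/12) = 5/2.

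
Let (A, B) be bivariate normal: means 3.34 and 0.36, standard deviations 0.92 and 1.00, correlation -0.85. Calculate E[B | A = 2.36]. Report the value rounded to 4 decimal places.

E[B | A=x] = μ_B + ρ(σ_B/σ_A)(x − μ_A) for jointly normal variables.
E[B | A=2.36] = 0.36 + (-0.85)·(1.00/0.92)·(2.36 − (3.34)) = 0.36 + (-0.92391)·(-0.98) = 1.2654.

1.2654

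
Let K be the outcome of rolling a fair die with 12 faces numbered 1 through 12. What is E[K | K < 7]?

7/2

Given K < 7, K is equally likely to be any of {1, 2, 3, 4, 5, 6}.
E[K | K < 7] = (1 + 2 + 3 + 4 + 5 + 6) / 6 = 7/2.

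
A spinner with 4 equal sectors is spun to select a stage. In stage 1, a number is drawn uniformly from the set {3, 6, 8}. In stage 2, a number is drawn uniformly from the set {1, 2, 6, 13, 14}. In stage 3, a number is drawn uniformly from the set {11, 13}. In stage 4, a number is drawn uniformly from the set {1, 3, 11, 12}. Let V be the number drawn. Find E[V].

1897/240

E[V | stage 1] = (3+6+8)/3 = 17/3.
E[V | stage 2] = (1+2+6+13+14)/5 = 36/5.
E[V | stage 3] = (11+13)/2 = 12.
E[V | stage 4] = (1+3+11+12)/4 = 27/4.
By the law of total expectation,
E[V] = (1/4)·(17/3) + (1/4)·(36/5) + (1/4)·(12) + (1/4)·(27/4) = 1897/240.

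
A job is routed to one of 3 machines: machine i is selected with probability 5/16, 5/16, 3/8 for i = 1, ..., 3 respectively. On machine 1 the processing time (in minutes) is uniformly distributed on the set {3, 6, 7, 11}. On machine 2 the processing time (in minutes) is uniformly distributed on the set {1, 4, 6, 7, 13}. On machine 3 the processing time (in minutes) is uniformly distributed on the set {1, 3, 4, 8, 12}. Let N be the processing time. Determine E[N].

E[N | machine 1] = (3+6+7+11)/4 = 27/4.
E[N | machine 2] = (1+4+6+7+13)/5 = 31/5.
E[N | machine 3] = (1+3+4+8+12)/5 = 28/5.
By the law of total expectation,
E[N] = (5/16)·(27/4) + (5/16)·(31/5) + (3/8)·(28/5) = 1967/320.

1967/320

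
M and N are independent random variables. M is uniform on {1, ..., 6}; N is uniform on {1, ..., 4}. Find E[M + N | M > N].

P(M > N) = 7/12.
Summing (M+N)·P(x,y) over outcomes with M > N gives 47/12.
E[M + N | M > N] = (47/12) / (7/12) = 47/7.

47/7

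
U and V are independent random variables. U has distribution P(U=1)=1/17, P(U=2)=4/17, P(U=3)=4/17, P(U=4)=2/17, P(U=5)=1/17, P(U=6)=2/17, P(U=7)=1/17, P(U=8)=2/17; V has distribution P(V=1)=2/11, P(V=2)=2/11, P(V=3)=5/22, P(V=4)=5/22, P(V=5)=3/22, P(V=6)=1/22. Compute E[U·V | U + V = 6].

439/55

P(U + V = 6) = 5/34.
Summing UV·P(x,y) over outcomes with U + V = 6 gives 439/374.
E[U·V | U + V = 6] = (439/374) / (5/34) = 439/55.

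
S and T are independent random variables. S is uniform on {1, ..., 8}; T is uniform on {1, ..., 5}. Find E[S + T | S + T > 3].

292/37

P(S + T > 3) = 37/40.
Summing (S+T)·P(x,y) over outcomes with S + T > 3 gives 73/10.
E[S + T | S + T > 3] = (73/10) / (37/40) = 292/37.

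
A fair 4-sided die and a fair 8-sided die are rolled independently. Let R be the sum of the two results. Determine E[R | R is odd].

P(R is odd) = 1/2.
Σ over the event: 3·1/16 + 5·1/8 + 7·1/8 + 9·1/8 + 11·1/16 = 7/2.
E[R | R is odd] = (7/2) / (1/2) = 7.

7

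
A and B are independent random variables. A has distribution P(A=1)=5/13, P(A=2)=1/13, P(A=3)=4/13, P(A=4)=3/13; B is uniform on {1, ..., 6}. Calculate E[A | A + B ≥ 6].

P(A + B ≥ 6) = 22/39.
Summing A·P(x,y) over outcomes with A + B ≥ 6 gives 62/39.
E[A | A + B ≥ 6] = (62/39) / (22/39) = 31/11.

31/11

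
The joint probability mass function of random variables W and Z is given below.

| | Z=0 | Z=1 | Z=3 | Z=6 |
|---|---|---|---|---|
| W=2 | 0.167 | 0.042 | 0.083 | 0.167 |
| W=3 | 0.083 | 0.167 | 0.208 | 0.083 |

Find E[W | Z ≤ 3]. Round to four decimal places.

2.6107

P(Z ≤ 3) = 0.750.
Σ W·P over the event = 2·(0.167) + 2·(0.042) + 2·(0.083) + 3·(0.083) + 3·(0.167) + 3·(0.208) = 1.958.
E[W | Z ≤ 3] = (1.958) / (0.750) = 2.6107.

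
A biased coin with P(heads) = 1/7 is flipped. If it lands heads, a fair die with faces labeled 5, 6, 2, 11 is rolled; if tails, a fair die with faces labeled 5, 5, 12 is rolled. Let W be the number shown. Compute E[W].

E[W | heads] = (5+6+2+11)/4 = 6.
E[W | tails] = (5+5+12)/3 = 22/3.
E[W] = (1/7)·(6) + (6/7)·(22/3) = 50/7.

50/7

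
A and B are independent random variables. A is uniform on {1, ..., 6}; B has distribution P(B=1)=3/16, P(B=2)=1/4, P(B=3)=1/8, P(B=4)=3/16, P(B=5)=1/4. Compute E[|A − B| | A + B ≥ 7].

95/49

P(A + B ≥ 7) = 49/96.
Summing |A−B|·P(x,y) over outcomes with A + B ≥ 7 gives 95/96.
E[|A − B| | A + B ≥ 7] = (95/96) / (49/96) = 95/49.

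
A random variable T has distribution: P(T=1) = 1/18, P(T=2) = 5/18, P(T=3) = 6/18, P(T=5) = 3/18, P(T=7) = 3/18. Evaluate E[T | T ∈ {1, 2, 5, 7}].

47/12

P(T ∈ {1, 2, 5, 7}) = 2/3.
Σ over the event: 1·1/18 + 2·5/18 + 5·1/6 + 7·1/6 = 47/18.
E[T | T ∈ {1, 2, 5, 7}] = (47/18) / (2/3) = 47/12.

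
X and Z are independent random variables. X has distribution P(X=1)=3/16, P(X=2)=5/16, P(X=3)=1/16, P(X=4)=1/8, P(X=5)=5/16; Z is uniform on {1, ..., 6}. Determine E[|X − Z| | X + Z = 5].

21/11

P(X + Z = 5) = 11/96.
Summing |X−Z|·P(x,y) over outcomes with X + Z = 5 gives 7/32.
E[|X − Z| | X + Z = 5] = (7/32) / (11/96) = 21/11.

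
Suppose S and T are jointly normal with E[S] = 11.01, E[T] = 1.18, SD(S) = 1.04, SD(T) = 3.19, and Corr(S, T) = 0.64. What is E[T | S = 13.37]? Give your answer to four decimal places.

5.8129

E[T | S=x] = μ_T + ρ(σ_T/σ_S)(x − μ_S) for jointly normal variables.
E[T | S=13.37] = 1.18 + (0.64)·(3.19/1.04)·(13.37 − (11.01)) = 1.18 + (1.9631)·(2.36) = 5.8129.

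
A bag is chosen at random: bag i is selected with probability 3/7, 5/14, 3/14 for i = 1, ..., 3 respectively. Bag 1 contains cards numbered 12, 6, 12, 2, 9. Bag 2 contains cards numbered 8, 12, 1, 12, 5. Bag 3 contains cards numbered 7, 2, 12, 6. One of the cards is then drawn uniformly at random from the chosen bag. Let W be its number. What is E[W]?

E[W | bag 1] = (12+6+12+2+9)/5 = 41/5.
E[W | bag 2] = (8+12+1+12+5)/5 = 38/5.
E[W | bag 3] = (7+2+12+6)/4 = 27/4.
E[W] = (3/7)·(41/5) + (5/14)·(38/5) + (3/14)·(27/4) = 307/40.

307/40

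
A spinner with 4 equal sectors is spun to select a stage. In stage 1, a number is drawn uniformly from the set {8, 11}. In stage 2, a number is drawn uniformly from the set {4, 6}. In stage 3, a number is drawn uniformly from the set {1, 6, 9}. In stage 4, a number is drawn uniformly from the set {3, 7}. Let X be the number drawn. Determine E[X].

E[X | stage 1] = (8+11)/2 = 19/2.
E[X | stage 2] = (4+6)/2 = 5.
E[X | stage 3] = (1+6+9)/3 = 16/3.
E[X | stage 4] = (3+7)/2 = 5.
E[X] = (1/4)·(19/2) + (1/4)·(5) + (1/4)·(16/3) + (1/4)·(5) = 149/24.

149/24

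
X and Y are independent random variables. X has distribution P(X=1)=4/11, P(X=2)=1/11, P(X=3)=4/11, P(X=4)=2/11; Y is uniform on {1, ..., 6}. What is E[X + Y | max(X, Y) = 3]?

81/17

P(max(X, Y) = 3) = 17/66.
Summing (X+Y)·P(x,y) over outcomes with max(X, Y) = 3 gives 27/22.
E[X + Y | max(X, Y) = 3] = (27/22) / (17/66) = 81/17.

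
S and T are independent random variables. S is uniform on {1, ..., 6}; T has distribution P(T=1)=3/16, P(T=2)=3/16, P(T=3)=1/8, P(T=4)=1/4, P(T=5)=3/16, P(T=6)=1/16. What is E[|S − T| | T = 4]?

P(T = 4) = 1/4.
Summing |S−T|·P(x,y) over outcomes with T = 4 gives 3/8.
E[|S − T| | T = 4] = (3/8) / (1/4) = 3/2.

3/2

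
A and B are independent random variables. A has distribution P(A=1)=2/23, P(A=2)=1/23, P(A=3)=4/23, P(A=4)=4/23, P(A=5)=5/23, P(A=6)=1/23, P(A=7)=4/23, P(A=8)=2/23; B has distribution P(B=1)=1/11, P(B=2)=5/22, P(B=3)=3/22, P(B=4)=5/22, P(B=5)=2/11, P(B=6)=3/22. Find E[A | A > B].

1705/296

P(A > B) = 148/253.
Summing A·P(x,y) over outcomes with A > B gives 155/46.
E[A | A > B] = (155/46) / (148/253) = 1705/296.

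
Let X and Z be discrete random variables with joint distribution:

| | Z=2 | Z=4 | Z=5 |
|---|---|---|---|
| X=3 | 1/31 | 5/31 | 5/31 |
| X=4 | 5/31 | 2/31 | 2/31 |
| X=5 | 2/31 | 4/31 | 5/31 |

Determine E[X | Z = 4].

P(Z = 4) = 11/31.
Σ X·P over the event = 3·(5/31) + 4·(2/31) + 5·(4/31) = 43/31.
E[X | Z = 4] = (43/31) / (11/31) = 43/11.

43/11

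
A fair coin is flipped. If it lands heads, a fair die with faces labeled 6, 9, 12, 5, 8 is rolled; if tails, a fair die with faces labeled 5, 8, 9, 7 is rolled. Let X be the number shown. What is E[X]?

61/8

E[X | heads] = (6+9+12+5+8)/5 = 8.
E[X | tails] = (5+8+9+7)/4 = 29/4.
By the law of total expectation,
E[X] = (1/2)·(8) + (1/2)·(29/4) = 61/8.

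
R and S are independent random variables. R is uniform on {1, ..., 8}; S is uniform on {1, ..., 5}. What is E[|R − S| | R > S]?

P(R > S) = 5/8.
Summing |R−S|·P(x,y) over outcomes with R > S gives 2.
E[|R − S| | R > S] = (2) / (5/8) = 16/5.

16/5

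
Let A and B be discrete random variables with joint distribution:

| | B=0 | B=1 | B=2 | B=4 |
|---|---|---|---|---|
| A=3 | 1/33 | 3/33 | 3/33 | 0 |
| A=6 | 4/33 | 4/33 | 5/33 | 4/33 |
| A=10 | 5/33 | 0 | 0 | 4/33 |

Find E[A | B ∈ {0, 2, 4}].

P(B ∈ {0, 2, 4}) = 26/33.
Σ A·P over the event = 3·(1/33) + 3·(3/33) + 6·(4/33) + 6·(5/33) + 6·(4/33) + 10·(5/33) + 10·(4/33) = 60/11.
E[A | B ∈ {0, 2, 4}] = (60/11) / (26/33) = 90/13.

90/13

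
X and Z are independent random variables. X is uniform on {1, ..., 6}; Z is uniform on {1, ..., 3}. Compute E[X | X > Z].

53/12

P(X > Z) = 2/3.
Summing X·P(x,y) over outcomes with X > Z gives 53/18.
E[X | X > Z] = (53/18) / (2/3) = 53/12.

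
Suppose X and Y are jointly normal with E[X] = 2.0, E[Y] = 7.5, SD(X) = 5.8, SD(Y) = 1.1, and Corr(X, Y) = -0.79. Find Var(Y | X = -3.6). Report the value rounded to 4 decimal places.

0.4548

Var(Y | X=x) = (1 − ρ²)·σ_Y².
Var(Y | X=-3.6) = (1.1)²·(1 − (-0.79)²) = 1.21·0.3759 = 0.4548.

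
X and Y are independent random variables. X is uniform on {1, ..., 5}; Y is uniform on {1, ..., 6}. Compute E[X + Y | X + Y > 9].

Outcomes with X + Y > 9: (4,6), (5,5), (5,6), each with probability 1/30.
E[X + Y | X + Y > 9] = (10 + 10 + 11) / 3 = 31/3.

31/3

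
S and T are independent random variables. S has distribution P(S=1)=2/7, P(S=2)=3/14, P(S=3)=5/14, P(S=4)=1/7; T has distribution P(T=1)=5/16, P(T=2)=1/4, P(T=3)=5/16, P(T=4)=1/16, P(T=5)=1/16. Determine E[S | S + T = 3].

46/31

P(S + T = 3) = 31/224.
Summing S·P(x,y) over outcomes with S + T = 3 gives 23/112.
E[S | S + T = 3] = (23/112) / (31/224) = 46/31.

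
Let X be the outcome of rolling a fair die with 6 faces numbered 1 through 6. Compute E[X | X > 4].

11/2

Given X > 4, X is equally likely to be any of {5, 6}.
E[X | X > 4] = (5 + 6) / 2 = 11/2.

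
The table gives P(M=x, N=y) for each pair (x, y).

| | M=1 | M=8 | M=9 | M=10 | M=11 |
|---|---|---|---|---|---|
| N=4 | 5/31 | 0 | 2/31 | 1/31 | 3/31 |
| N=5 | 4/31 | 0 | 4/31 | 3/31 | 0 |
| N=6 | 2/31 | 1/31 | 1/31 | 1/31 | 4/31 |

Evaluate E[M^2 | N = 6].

P(N = 6) = 9/31.
Σ M^2·P over the event = 1·(2/31) + 64·(1/31) + 81·(1/31) + 100·(1/31) + 121·(4/31) = 731/31.
E[M^2 | N = 6] = (731/31) / (9/31) = 731/9.

731/9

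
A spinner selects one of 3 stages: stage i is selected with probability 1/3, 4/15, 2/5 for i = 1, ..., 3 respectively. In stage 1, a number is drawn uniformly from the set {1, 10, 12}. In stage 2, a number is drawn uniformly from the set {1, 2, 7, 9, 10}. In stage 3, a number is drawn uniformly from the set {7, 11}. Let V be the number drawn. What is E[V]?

1733/225

E[V | stage 1] = (1+10+12)/3 = 23/3.
E[V | stage 2] = (1+2+7+9+10)/5 = 29/5.
E[V | stage 3] = (7+11)/2 = 9.
By the law of total expectation,
E[V] = (1/3)·(23/3) + (4/15)·(29/5) + (2/5)·(9) = 1733/225.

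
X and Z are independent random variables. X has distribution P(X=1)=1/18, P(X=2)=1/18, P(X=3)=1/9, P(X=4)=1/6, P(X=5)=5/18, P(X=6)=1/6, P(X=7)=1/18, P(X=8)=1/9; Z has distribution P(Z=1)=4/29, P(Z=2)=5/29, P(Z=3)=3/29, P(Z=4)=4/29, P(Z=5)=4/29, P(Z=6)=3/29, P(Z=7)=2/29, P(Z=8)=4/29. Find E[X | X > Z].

P(X > Z) = 271/522.
Summing X·P(x,y) over outcomes with X > Z gives 509/174.
E[X | X > Z] = (509/174) / (271/522) = 1527/271.

1527/271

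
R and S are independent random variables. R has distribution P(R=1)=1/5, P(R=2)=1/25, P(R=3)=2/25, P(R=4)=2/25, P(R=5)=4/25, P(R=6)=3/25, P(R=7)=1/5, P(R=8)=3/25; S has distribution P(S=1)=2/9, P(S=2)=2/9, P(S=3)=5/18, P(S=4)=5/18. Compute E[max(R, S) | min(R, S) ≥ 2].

1607/280

P(min(R, S) ≥ 2) = 28/45.
Summing max(R,S)·P(x,y) over outcomes with min(R, S) ≥ 2 gives 1607/450.
E[max(R, S) | min(R, S) ≥ 2] = (1607/450) / (28/45) = 1607/280.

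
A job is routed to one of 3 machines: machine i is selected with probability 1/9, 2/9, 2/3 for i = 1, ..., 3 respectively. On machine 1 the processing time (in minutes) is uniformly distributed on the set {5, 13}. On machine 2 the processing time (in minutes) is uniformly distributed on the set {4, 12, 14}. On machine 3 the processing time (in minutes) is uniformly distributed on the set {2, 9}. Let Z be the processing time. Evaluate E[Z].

62/9

E[Z | machine 1] = (5+13)/2 = 9.
E[Z | machine 2] = (4+12+14)/3 = 10.
E[Z | machine 3] = (2+9)/2 = 11/2.
E[Z] = (1/9)·(9) + (2/9)·(10) + (2/3)·(11/2) = 62/9.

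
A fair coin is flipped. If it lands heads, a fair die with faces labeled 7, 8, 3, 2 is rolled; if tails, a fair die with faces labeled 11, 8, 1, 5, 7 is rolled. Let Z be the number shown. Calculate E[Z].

E[Z | heads] = (7+8+3+2)/4 = 5.
E[Z | tails] = (11+8+1+5+7)/5 = 32/5.
E[Z] = (1/2)·(5) + (1/2)·(32/5) = 57/10.

57/10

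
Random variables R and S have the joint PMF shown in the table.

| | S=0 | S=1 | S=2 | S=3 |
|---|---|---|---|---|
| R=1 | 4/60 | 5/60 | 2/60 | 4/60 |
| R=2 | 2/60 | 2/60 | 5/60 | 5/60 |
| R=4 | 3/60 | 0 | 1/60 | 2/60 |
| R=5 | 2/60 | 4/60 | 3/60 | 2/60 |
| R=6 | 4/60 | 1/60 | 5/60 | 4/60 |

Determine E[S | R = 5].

P(R = 5) = 11/60.
Σ S·P over the event = 0·(2/60) + 1·(4/60) + 2·(3/60) + 3·(2/60) = 4/15.
E[S | R = 5] = (4/15) / (11/60) = 16/11.

16/11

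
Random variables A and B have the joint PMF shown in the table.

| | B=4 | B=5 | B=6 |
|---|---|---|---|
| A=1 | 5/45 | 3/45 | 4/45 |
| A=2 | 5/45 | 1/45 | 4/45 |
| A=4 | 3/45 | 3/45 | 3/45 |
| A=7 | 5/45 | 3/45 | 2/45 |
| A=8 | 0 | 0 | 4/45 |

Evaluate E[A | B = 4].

P(B = 4) = 2/5.
Σ A·P over the event = 1·(5/45) + 2·(5/45) + 4·(3/45) + 7·(5/45) = 62/45.
E[A | B = 4] = (62/45) / (2/5) = 31/9.

31/9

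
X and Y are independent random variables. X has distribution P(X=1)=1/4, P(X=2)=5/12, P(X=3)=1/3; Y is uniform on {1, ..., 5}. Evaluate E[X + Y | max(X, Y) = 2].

44/13

P(max(X, Y) = 2) = 13/60.
Summing (X+Y)·P(x,y) over outcomes with max(X, Y) = 2 gives 11/15.
E[X + Y | max(X, Y) = 2] = (11/15) / (13/60) = 44/13.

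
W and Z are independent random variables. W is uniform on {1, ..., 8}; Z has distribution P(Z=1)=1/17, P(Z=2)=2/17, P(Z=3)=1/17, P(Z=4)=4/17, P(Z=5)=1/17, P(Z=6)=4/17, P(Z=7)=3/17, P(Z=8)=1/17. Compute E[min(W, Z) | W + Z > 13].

87/13

P(W + Z > 13) = 13/136.
Summing min(W,Z)·P(x,y) over outcomes with W + Z > 13 gives 87/136.
E[min(W, Z) | W + Z > 13] = (87/136) / (13/136) = 87/13.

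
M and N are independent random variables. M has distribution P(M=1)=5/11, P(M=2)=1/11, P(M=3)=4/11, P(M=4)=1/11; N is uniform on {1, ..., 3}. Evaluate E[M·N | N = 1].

P(N = 1) = 1/3.
Summing MN·P(x,y) over outcomes with N = 1 gives 23/33.
E[M·N | N = 1] = (23/33) / (1/3) = 23/11.

23/11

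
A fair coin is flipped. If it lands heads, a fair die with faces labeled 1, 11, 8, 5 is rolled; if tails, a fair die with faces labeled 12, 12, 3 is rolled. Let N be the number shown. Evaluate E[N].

61/8

E[N | heads] = (1+11+8+5)/4 = 25/4.
E[N | tails] = (12+12+3)/3 = 9.
By the law of total expectation,
E[N] = (1/2)·(25/4) + (1/2)·(9) = 61/8.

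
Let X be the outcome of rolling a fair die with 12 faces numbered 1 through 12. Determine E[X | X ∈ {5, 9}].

P(X ∈ {5, 9}) = 1/6.
Σ over the event: 5·1/12 + 9·1/12 = 7/6.
E[X | X ∈ {5, 9}] = (7/6) / (1/6) = 7.

7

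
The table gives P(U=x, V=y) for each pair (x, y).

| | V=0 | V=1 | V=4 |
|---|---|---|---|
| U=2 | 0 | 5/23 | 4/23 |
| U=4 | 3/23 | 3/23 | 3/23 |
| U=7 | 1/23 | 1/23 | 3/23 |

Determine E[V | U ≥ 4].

P(U ≥ 4) = 14/23.
Σ V·P over the event = 0·(3/23) + 1·(3/23) + 4·(3/23) + 0·(1/23) + 1·(1/23) + 4·(3/23) = 28/23.
E[V | U ≥ 4] = (28/23) / (14/23) = 2.

2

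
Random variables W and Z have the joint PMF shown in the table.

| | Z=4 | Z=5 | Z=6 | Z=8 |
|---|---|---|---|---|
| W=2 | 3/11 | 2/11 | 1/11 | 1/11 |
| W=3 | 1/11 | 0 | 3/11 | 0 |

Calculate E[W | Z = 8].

2

P(Z = 8) = 1/11.
Summing W·P(W=x,Z=y) over the conditioning event gives 2/11.
E[W | Z = 8] = (2/11) / (1/11) = 2.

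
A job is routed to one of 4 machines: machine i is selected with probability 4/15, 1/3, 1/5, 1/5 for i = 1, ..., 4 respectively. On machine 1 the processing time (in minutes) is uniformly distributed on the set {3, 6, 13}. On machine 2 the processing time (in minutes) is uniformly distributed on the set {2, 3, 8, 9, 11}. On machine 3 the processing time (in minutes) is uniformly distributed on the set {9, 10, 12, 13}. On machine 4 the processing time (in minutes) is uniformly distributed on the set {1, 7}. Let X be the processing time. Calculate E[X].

E[X | machine 1] = (3+6+13)/3 = 22/3.
E[X | machine 2] = (2+3+8+9+11)/5 = 33/5.
E[X | machine 3] = (9+10+12+13)/4 = 11.
E[X | machine 4] = (1+7)/2 = 4.
By the law of total expectation,
E[X] = (4/15)·(22/3) + (1/3)·(33/5) + (1/5)·(11) + (1/5)·(4) = 322/45.

322/45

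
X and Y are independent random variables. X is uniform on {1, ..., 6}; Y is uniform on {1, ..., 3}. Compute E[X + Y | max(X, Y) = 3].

Outcomes with max(X, Y) = 3: (1,3), (2,3), (3,1), (3,2), (3,3), each with probability 1/18.
E[X + Y | max(X, Y) = 3] = (4 + 5 + 4 + 5 + 6) / 5 = 24/5.

24/5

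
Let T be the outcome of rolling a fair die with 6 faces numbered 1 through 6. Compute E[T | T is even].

4

Given T is even, T is equally likely to be any of {2, 4, 6}.
E[T | T is even] = (2 + 4 + 6) / 3 = 4.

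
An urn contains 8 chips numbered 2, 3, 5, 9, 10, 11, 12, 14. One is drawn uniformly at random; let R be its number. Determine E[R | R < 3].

2

P(R < 3) = 1/8.
Σ over the event: 2·1/8 = 1/4.
E[R | R < 3] = (1/4) / (1/8) = 2.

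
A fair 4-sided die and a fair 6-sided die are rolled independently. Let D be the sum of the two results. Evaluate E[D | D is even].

P(D is even) = 1/2.
Σ over the event: 2·1/24 + 4·1/8 + 6·1/6 + 8·1/8 + 10·1/24 = 3.
E[D | D is even] = (3) / (1/2) = 6.

6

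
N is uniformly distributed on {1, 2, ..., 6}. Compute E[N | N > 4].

Given N > 4, N is equally likely to be any of {5, 6}.
E[N | N > 4] = (5 + 6) / 2 = 11/2.

11/2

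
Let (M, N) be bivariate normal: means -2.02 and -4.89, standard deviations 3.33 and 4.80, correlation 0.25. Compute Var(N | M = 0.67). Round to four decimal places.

21.6000

Var(N | M=x) = (1 − ρ²)·σ_N².
Var(N | M=0.67) = (4.80)²·(1 − (0.25)²) = 23.04·0.9375 = 21.6000.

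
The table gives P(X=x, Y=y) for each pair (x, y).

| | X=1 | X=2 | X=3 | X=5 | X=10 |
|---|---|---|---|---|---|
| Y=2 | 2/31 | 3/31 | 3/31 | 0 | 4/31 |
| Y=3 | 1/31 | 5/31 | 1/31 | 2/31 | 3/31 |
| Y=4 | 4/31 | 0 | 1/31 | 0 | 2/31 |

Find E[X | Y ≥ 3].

P(Y ≥ 3) = 19/31.
Σ X·P over the event = 1·(1/31) + 1·(4/31) + 2·(5/31) + 3·(1/31) + 3·(1/31) + 5·(2/31) + 10·(3/31) + 10·(2/31) = 81/31.
E[X | Y ≥ 3] = (81/31) / (19/31) = 81/19.

81/19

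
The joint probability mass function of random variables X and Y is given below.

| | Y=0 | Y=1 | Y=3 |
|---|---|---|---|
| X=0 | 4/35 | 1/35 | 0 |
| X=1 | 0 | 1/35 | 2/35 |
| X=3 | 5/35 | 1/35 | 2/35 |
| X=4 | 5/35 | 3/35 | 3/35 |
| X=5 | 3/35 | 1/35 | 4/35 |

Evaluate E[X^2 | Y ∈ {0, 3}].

92/7

P(Y ∈ {0, 3}) = 4/5.
Summing X^2·P(X=x,Y=y) over the conditioning event gives 368/35.
E[X^2 | Y ∈ {0, 3}] = (368/35) / (4/5) = 92/7.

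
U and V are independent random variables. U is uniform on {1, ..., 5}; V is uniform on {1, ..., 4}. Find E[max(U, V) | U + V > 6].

9/2

Outcomes with U + V > 6: (3,4), (4,3), (4,4), (5,2), (5,3), (5,4), each with probability 1/20.
E[max(U, V) | U + V > 6] = (4 + 4 + 4 + 5 + 5 + 5) / 6 = 9/2.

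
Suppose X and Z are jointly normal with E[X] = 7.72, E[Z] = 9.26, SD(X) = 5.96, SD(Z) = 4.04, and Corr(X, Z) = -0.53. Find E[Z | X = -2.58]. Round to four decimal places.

12.9604

The regression of Z on X has slope ρ·σ_Z/σ_X and passes through (μ_X, μ_Z).
E[Z | X=-2.58] = 9.26 + (-0.53)·(4.04/5.96)·(-2.58 − (7.72)) = 9.26 + (-0.35926)·(-10.3) = 12.9604.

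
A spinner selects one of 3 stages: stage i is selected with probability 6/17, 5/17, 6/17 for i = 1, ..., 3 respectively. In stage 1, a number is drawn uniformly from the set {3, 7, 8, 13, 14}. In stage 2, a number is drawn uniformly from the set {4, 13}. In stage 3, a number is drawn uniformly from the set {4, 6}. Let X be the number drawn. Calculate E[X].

253/34

E[X | stage 1] = (3+7+8+13+14)/5 = 9.
E[X | stage 2] = (4+13)/2 = 17/2.
E[X | stage 3] = (4+6)/2 = 5.
E[X] = (6/17)·(9) + (5/17)·(17/2) + (6/17)·(5) = 253/34.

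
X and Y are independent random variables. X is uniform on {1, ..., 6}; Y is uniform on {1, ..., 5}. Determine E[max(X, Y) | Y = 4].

9/2

P(Y = 4) = 1/5.
Summing max(X,Y)·P(x,y) over outcomes with Y = 4 gives 9/10.
E[max(X, Y) | Y = 4] = (9/10) / (1/5) = 9/2.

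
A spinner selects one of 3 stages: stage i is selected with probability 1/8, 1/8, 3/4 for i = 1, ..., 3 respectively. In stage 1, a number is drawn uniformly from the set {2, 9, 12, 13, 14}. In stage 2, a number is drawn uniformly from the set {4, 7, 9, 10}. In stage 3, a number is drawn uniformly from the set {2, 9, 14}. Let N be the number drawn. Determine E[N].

135/16

E[N | stage 1] = (2+9+12+13+14)/5 = 10.
E[N | stage 2] = (4+7+9+10)/4 = 15/2.
E[N | stage 3] = (2+9+14)/3 = 25/3.
By the law of total expectation,
E[N] = (1/8)·(10) + (1/8)·(15/2) + (3/4)·(25/3) = 135/16.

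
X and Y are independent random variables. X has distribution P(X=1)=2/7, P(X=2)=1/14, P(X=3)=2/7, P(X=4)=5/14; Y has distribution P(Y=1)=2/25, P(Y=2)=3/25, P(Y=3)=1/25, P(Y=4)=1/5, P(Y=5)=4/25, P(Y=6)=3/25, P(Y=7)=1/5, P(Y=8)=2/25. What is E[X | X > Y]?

P(X > Y) = 26/175.
Summing X·P(x,y) over outcomes with X > Y gives 92/175.
E[X | X > Y] = (92/175) / (26/175) = 46/13.

46/13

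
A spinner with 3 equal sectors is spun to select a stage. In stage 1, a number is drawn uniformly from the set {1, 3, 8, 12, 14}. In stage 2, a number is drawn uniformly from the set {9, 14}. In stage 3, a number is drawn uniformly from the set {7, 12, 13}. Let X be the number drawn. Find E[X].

E[X | stage 1] = (1+3+8+12+14)/5 = 38/5.
E[X | stage 2] = (9+14)/2 = 23/2.
E[X | stage 3] = (7+12+13)/3 = 32/3.
E[X] = (1/3)·(38/5) + (1/3)·(23/2) + (1/3)·(32/3) = 893/90.

893/90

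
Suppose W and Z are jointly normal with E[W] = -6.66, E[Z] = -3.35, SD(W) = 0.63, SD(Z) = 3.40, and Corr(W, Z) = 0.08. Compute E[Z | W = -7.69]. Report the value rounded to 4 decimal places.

-3.7947

For a bivariate normal, E[Z | W=x] = μ_Z + ρ·(σ_Z/σ_W)·(x − μ_W).
E[Z | W=-7.69] = -3.35 + (0.08)·(3.40/0.63)·(-7.69 − (-6.66)) = -3.35 + (0.43175)·(-1.03) = -3.7947.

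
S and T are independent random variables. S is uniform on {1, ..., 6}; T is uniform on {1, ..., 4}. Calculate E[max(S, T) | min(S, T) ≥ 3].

37/8

Outcomes with min(S, T) ≥ 3: (3,3), (3,4), (4,3), (4,4), (5,3), (5,4), (6,3), (6,4), each with probability 1/24.
E[max(S, T) | min(S, T) ≥ 3] = (3 + 4 + 4 + 4 + 5 + 5 + 6 + 6) / 8 = 37/8.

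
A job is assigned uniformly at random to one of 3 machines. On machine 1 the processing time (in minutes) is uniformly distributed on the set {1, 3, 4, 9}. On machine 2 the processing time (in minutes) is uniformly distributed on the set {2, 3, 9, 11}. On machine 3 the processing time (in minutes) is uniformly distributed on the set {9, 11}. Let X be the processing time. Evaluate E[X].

41/6

E[X | machine 1] = (1+3+4+9)/4 = 17/4.
E[X | machine 2] = (2+3+9+11)/4 = 25/4.
E[X | machine 3] = (9+11)/2 = 10.
By the law of total expectation,
E[X] = (1/3)·(17/4) + (1/3)·(25/4) + (1/3)·(10) = 41/6.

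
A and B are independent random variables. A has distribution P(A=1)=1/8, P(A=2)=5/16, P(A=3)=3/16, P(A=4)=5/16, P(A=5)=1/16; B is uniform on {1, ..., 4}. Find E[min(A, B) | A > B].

P(A > B) = 15/32.
Summing min(A,B)·P(x,y) over outcomes with A > B gives 27/32.
E[min(A, B) | A > B] = (27/32) / (15/32) = 9/5.

9/5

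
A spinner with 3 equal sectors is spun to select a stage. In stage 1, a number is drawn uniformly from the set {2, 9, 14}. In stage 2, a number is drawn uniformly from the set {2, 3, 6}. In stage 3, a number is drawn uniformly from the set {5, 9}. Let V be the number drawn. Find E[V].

19/3

E[V | stage 1] = (2+9+14)/3 = 25/3.
E[V | stage 2] = (2+3+6)/3 = 11/3.
E[V | stage 3] = (5+9)/2 = 7.
E[V] = (1/3)·(25/3) + (1/3)·(11/3) + (1/3)·(7) = 19/3.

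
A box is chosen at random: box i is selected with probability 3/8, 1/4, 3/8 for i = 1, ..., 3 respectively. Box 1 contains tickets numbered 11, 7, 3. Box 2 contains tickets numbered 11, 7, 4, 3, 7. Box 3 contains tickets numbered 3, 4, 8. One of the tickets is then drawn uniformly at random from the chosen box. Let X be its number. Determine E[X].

E[X | box 1] = (11+7+3)/3 = 7.
E[X | box 2] = (11+7+4+3+7)/5 = 32/5.
E[X | box 3] = (3+4+8)/3 = 5.
By the law of total expectation,
E[X] = (3/8)·(7) + (1/4)·(32/5) + (3/8)·(5) = 61/10.

61/10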